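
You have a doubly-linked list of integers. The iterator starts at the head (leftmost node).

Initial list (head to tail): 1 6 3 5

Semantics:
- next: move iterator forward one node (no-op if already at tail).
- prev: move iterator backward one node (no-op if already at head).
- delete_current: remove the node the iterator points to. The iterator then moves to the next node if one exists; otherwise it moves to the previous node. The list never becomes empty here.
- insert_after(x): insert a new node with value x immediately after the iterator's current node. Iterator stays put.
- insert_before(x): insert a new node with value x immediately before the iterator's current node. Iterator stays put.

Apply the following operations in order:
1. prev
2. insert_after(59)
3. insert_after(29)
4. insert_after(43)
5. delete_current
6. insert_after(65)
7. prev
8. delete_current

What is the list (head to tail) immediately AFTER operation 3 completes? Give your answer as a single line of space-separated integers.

Answer: 1 29 59 6 3 5

Derivation:
After 1 (prev): list=[1, 6, 3, 5] cursor@1
After 2 (insert_after(59)): list=[1, 59, 6, 3, 5] cursor@1
After 3 (insert_after(29)): list=[1, 29, 59, 6, 3, 5] cursor@1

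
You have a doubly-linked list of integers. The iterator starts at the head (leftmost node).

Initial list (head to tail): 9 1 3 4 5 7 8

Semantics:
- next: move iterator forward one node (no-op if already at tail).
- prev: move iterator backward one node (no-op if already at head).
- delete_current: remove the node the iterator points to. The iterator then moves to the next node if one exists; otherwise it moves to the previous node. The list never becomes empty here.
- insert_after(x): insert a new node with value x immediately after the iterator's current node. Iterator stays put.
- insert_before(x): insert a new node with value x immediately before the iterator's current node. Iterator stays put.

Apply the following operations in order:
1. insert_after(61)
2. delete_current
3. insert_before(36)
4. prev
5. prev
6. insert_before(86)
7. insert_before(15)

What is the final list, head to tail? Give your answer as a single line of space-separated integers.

After 1 (insert_after(61)): list=[9, 61, 1, 3, 4, 5, 7, 8] cursor@9
After 2 (delete_current): list=[61, 1, 3, 4, 5, 7, 8] cursor@61
After 3 (insert_before(36)): list=[36, 61, 1, 3, 4, 5, 7, 8] cursor@61
After 4 (prev): list=[36, 61, 1, 3, 4, 5, 7, 8] cursor@36
After 5 (prev): list=[36, 61, 1, 3, 4, 5, 7, 8] cursor@36
After 6 (insert_before(86)): list=[86, 36, 61, 1, 3, 4, 5, 7, 8] cursor@36
After 7 (insert_before(15)): list=[86, 15, 36, 61, 1, 3, 4, 5, 7, 8] cursor@36

Answer: 86 15 36 61 1 3 4 5 7 8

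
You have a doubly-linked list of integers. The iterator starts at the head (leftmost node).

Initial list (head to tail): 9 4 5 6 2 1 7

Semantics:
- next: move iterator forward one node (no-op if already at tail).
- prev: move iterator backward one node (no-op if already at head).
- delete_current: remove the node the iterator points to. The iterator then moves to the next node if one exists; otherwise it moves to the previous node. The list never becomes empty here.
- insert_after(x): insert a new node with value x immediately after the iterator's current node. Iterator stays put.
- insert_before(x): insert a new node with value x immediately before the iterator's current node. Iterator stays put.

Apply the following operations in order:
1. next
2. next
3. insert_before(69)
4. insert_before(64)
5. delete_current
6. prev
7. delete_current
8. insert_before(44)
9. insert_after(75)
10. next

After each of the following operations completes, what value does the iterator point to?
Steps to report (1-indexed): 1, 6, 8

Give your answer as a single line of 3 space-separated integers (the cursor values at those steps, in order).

After 1 (next): list=[9, 4, 5, 6, 2, 1, 7] cursor@4
After 2 (next): list=[9, 4, 5, 6, 2, 1, 7] cursor@5
After 3 (insert_before(69)): list=[9, 4, 69, 5, 6, 2, 1, 7] cursor@5
After 4 (insert_before(64)): list=[9, 4, 69, 64, 5, 6, 2, 1, 7] cursor@5
After 5 (delete_current): list=[9, 4, 69, 64, 6, 2, 1, 7] cursor@6
After 6 (prev): list=[9, 4, 69, 64, 6, 2, 1, 7] cursor@64
After 7 (delete_current): list=[9, 4, 69, 6, 2, 1, 7] cursor@6
After 8 (insert_before(44)): list=[9, 4, 69, 44, 6, 2, 1, 7] cursor@6
After 9 (insert_after(75)): list=[9, 4, 69, 44, 6, 75, 2, 1, 7] cursor@6
After 10 (next): list=[9, 4, 69, 44, 6, 75, 2, 1, 7] cursor@75

Answer: 4 64 6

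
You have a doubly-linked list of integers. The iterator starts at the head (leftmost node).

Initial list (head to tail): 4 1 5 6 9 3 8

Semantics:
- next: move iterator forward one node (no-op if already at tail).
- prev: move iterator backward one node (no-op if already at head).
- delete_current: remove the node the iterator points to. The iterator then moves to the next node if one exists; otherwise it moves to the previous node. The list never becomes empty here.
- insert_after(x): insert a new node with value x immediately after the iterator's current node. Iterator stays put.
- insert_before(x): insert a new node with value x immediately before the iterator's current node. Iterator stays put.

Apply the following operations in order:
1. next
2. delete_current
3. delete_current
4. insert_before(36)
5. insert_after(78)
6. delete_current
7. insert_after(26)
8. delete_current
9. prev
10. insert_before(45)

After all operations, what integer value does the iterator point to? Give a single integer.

Answer: 36

Derivation:
After 1 (next): list=[4, 1, 5, 6, 9, 3, 8] cursor@1
After 2 (delete_current): list=[4, 5, 6, 9, 3, 8] cursor@5
After 3 (delete_current): list=[4, 6, 9, 3, 8] cursor@6
After 4 (insert_before(36)): list=[4, 36, 6, 9, 3, 8] cursor@6
After 5 (insert_after(78)): list=[4, 36, 6, 78, 9, 3, 8] cursor@6
After 6 (delete_current): list=[4, 36, 78, 9, 3, 8] cursor@78
After 7 (insert_after(26)): list=[4, 36, 78, 26, 9, 3, 8] cursor@78
After 8 (delete_current): list=[4, 36, 26, 9, 3, 8] cursor@26
After 9 (prev): list=[4, 36, 26, 9, 3, 8] cursor@36
After 10 (insert_before(45)): list=[4, 45, 36, 26, 9, 3, 8] cursor@36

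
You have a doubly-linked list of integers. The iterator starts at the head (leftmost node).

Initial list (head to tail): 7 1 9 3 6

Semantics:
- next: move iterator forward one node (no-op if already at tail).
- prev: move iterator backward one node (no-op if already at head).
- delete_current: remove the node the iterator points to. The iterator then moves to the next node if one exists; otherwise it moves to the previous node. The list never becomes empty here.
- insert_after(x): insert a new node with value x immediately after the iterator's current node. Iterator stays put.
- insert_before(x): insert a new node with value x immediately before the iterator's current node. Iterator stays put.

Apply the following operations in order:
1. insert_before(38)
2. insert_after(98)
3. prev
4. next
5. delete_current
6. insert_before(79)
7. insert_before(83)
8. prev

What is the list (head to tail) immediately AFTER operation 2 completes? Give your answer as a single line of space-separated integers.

Answer: 38 7 98 1 9 3 6

Derivation:
After 1 (insert_before(38)): list=[38, 7, 1, 9, 3, 6] cursor@7
After 2 (insert_after(98)): list=[38, 7, 98, 1, 9, 3, 6] cursor@7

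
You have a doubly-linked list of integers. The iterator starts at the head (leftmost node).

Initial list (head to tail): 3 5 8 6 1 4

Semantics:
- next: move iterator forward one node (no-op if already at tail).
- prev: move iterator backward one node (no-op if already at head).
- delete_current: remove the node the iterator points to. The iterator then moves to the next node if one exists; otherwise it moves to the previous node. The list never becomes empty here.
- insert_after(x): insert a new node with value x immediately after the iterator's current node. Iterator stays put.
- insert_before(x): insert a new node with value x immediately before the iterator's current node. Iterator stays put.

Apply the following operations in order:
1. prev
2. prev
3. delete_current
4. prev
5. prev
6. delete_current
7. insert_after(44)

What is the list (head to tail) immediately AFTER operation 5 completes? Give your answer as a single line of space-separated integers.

After 1 (prev): list=[3, 5, 8, 6, 1, 4] cursor@3
After 2 (prev): list=[3, 5, 8, 6, 1, 4] cursor@3
After 3 (delete_current): list=[5, 8, 6, 1, 4] cursor@5
After 4 (prev): list=[5, 8, 6, 1, 4] cursor@5
After 5 (prev): list=[5, 8, 6, 1, 4] cursor@5

Answer: 5 8 6 1 4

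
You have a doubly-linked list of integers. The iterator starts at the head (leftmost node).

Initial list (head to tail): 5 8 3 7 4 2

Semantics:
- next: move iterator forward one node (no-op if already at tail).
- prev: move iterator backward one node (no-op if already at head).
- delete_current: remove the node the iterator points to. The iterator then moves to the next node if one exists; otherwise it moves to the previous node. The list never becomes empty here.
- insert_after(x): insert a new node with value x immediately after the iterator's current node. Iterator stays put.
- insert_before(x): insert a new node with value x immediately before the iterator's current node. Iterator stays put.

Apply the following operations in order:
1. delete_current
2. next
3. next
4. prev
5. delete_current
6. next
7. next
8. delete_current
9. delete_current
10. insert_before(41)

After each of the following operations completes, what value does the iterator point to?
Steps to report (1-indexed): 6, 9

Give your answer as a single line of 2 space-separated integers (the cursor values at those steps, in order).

After 1 (delete_current): list=[8, 3, 7, 4, 2] cursor@8
After 2 (next): list=[8, 3, 7, 4, 2] cursor@3
After 3 (next): list=[8, 3, 7, 4, 2] cursor@7
After 4 (prev): list=[8, 3, 7, 4, 2] cursor@3
After 5 (delete_current): list=[8, 7, 4, 2] cursor@7
After 6 (next): list=[8, 7, 4, 2] cursor@4
After 7 (next): list=[8, 7, 4, 2] cursor@2
After 8 (delete_current): list=[8, 7, 4] cursor@4
After 9 (delete_current): list=[8, 7] cursor@7
After 10 (insert_before(41)): list=[8, 41, 7] cursor@7

Answer: 4 7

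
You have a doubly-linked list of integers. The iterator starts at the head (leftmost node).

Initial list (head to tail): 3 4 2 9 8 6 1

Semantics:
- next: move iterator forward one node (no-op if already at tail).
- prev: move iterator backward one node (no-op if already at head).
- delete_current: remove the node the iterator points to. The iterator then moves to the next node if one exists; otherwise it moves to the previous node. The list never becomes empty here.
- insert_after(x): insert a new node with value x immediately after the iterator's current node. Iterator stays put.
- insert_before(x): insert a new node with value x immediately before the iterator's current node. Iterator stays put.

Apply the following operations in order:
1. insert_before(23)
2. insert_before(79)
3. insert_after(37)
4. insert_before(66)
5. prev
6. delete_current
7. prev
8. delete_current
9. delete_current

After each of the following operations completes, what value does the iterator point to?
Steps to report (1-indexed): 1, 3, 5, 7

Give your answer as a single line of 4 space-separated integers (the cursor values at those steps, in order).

Answer: 3 3 66 79

Derivation:
After 1 (insert_before(23)): list=[23, 3, 4, 2, 9, 8, 6, 1] cursor@3
After 2 (insert_before(79)): list=[23, 79, 3, 4, 2, 9, 8, 6, 1] cursor@3
After 3 (insert_after(37)): list=[23, 79, 3, 37, 4, 2, 9, 8, 6, 1] cursor@3
After 4 (insert_before(66)): list=[23, 79, 66, 3, 37, 4, 2, 9, 8, 6, 1] cursor@3
After 5 (prev): list=[23, 79, 66, 3, 37, 4, 2, 9, 8, 6, 1] cursor@66
After 6 (delete_current): list=[23, 79, 3, 37, 4, 2, 9, 8, 6, 1] cursor@3
After 7 (prev): list=[23, 79, 3, 37, 4, 2, 9, 8, 6, 1] cursor@79
After 8 (delete_current): list=[23, 3, 37, 4, 2, 9, 8, 6, 1] cursor@3
After 9 (delete_current): list=[23, 37, 4, 2, 9, 8, 6, 1] cursor@37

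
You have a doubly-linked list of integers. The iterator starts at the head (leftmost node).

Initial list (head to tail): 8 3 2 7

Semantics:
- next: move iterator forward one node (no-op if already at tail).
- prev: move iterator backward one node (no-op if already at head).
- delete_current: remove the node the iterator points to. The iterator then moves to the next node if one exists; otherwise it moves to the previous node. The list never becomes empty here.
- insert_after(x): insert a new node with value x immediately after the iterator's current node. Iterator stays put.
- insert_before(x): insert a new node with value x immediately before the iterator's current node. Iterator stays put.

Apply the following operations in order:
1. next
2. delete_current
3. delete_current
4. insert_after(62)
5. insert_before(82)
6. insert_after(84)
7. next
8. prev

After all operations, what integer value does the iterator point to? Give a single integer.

Answer: 7

Derivation:
After 1 (next): list=[8, 3, 2, 7] cursor@3
After 2 (delete_current): list=[8, 2, 7] cursor@2
After 3 (delete_current): list=[8, 7] cursor@7
After 4 (insert_after(62)): list=[8, 7, 62] cursor@7
After 5 (insert_before(82)): list=[8, 82, 7, 62] cursor@7
After 6 (insert_after(84)): list=[8, 82, 7, 84, 62] cursor@7
After 7 (next): list=[8, 82, 7, 84, 62] cursor@84
After 8 (prev): list=[8, 82, 7, 84, 62] cursor@7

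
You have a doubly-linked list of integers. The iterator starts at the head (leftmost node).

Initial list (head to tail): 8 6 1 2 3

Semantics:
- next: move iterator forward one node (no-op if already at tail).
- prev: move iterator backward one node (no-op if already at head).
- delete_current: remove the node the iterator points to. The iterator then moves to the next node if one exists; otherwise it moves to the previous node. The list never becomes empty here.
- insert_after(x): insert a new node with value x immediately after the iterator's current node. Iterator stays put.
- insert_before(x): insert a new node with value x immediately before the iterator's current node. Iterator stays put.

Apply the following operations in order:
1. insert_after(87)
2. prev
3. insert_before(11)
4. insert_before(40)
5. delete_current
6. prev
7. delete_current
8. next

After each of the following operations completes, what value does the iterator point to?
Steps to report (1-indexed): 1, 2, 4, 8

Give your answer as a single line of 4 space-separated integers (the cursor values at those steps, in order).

Answer: 8 8 8 6

Derivation:
After 1 (insert_after(87)): list=[8, 87, 6, 1, 2, 3] cursor@8
After 2 (prev): list=[8, 87, 6, 1, 2, 3] cursor@8
After 3 (insert_before(11)): list=[11, 8, 87, 6, 1, 2, 3] cursor@8
After 4 (insert_before(40)): list=[11, 40, 8, 87, 6, 1, 2, 3] cursor@8
After 5 (delete_current): list=[11, 40, 87, 6, 1, 2, 3] cursor@87
After 6 (prev): list=[11, 40, 87, 6, 1, 2, 3] cursor@40
After 7 (delete_current): list=[11, 87, 6, 1, 2, 3] cursor@87
After 8 (next): list=[11, 87, 6, 1, 2, 3] cursor@6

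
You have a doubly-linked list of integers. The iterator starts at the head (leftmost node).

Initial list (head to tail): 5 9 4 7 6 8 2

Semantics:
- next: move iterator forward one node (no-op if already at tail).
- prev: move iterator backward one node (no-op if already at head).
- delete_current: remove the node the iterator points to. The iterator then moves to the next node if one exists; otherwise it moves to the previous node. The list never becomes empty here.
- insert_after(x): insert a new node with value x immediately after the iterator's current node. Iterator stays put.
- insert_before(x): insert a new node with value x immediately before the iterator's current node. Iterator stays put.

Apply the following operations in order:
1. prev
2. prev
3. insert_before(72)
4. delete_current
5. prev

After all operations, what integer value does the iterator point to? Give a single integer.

After 1 (prev): list=[5, 9, 4, 7, 6, 8, 2] cursor@5
After 2 (prev): list=[5, 9, 4, 7, 6, 8, 2] cursor@5
After 3 (insert_before(72)): list=[72, 5, 9, 4, 7, 6, 8, 2] cursor@5
After 4 (delete_current): list=[72, 9, 4, 7, 6, 8, 2] cursor@9
After 5 (prev): list=[72, 9, 4, 7, 6, 8, 2] cursor@72

Answer: 72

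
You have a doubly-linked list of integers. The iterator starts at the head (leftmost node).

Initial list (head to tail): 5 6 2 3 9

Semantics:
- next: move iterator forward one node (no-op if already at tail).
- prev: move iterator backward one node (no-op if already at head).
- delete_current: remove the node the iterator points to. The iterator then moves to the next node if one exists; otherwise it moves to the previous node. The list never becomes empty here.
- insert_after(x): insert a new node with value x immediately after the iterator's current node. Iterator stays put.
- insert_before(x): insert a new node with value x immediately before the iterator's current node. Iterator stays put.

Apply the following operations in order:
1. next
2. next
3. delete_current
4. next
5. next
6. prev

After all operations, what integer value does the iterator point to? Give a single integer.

Answer: 3

Derivation:
After 1 (next): list=[5, 6, 2, 3, 9] cursor@6
After 2 (next): list=[5, 6, 2, 3, 9] cursor@2
After 3 (delete_current): list=[5, 6, 3, 9] cursor@3
After 4 (next): list=[5, 6, 3, 9] cursor@9
After 5 (next): list=[5, 6, 3, 9] cursor@9
After 6 (prev): list=[5, 6, 3, 9] cursor@3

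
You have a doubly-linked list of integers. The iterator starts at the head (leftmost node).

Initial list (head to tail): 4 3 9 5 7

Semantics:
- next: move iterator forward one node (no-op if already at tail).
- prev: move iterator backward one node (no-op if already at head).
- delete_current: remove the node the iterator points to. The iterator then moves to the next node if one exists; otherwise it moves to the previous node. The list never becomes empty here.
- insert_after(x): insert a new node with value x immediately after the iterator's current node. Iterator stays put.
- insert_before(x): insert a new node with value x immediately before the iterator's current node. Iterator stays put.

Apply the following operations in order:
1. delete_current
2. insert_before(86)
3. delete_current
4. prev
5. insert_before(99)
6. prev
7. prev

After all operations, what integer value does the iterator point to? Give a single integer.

Answer: 99

Derivation:
After 1 (delete_current): list=[3, 9, 5, 7] cursor@3
After 2 (insert_before(86)): list=[86, 3, 9, 5, 7] cursor@3
After 3 (delete_current): list=[86, 9, 5, 7] cursor@9
After 4 (prev): list=[86, 9, 5, 7] cursor@86
After 5 (insert_before(99)): list=[99, 86, 9, 5, 7] cursor@86
After 6 (prev): list=[99, 86, 9, 5, 7] cursor@99
After 7 (prev): list=[99, 86, 9, 5, 7] cursor@99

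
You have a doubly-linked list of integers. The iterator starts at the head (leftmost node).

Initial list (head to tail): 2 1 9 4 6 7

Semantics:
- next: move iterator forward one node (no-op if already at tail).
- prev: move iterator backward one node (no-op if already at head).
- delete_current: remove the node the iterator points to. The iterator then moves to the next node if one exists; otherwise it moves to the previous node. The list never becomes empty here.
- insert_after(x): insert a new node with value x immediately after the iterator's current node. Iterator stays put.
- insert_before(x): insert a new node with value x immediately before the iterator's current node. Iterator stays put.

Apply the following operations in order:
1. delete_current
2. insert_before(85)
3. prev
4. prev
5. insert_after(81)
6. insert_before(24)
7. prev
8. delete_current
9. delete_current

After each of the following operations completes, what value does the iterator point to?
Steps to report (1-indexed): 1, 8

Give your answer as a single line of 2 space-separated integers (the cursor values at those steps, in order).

After 1 (delete_current): list=[1, 9, 4, 6, 7] cursor@1
After 2 (insert_before(85)): list=[85, 1, 9, 4, 6, 7] cursor@1
After 3 (prev): list=[85, 1, 9, 4, 6, 7] cursor@85
After 4 (prev): list=[85, 1, 9, 4, 6, 7] cursor@85
After 5 (insert_after(81)): list=[85, 81, 1, 9, 4, 6, 7] cursor@85
After 6 (insert_before(24)): list=[24, 85, 81, 1, 9, 4, 6, 7] cursor@85
After 7 (prev): list=[24, 85, 81, 1, 9, 4, 6, 7] cursor@24
After 8 (delete_current): list=[85, 81, 1, 9, 4, 6, 7] cursor@85
After 9 (delete_current): list=[81, 1, 9, 4, 6, 7] cursor@81

Answer: 1 85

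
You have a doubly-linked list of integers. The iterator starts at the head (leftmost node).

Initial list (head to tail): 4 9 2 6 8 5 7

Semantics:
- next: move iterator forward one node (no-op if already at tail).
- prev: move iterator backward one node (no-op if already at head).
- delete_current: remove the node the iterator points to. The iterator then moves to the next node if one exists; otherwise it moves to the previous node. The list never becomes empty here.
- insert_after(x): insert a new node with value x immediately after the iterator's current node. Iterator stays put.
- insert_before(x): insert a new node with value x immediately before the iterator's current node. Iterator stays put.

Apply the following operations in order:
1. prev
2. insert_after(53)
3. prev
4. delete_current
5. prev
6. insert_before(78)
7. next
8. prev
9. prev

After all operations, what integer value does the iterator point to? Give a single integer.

After 1 (prev): list=[4, 9, 2, 6, 8, 5, 7] cursor@4
After 2 (insert_after(53)): list=[4, 53, 9, 2, 6, 8, 5, 7] cursor@4
After 3 (prev): list=[4, 53, 9, 2, 6, 8, 5, 7] cursor@4
After 4 (delete_current): list=[53, 9, 2, 6, 8, 5, 7] cursor@53
After 5 (prev): list=[53, 9, 2, 6, 8, 5, 7] cursor@53
After 6 (insert_before(78)): list=[78, 53, 9, 2, 6, 8, 5, 7] cursor@53
After 7 (next): list=[78, 53, 9, 2, 6, 8, 5, 7] cursor@9
After 8 (prev): list=[78, 53, 9, 2, 6, 8, 5, 7] cursor@53
After 9 (prev): list=[78, 53, 9, 2, 6, 8, 5, 7] cursor@78

Answer: 78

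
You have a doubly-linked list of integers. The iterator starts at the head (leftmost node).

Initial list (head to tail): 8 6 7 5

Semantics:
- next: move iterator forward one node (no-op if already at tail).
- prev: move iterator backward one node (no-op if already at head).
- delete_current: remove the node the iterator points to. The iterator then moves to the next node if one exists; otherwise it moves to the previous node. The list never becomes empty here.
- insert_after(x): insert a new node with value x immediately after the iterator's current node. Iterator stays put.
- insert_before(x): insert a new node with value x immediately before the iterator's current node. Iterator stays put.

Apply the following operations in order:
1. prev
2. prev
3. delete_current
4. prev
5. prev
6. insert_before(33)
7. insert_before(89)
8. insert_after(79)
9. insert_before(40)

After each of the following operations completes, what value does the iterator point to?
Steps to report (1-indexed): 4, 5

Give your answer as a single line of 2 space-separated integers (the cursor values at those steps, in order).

Answer: 6 6

Derivation:
After 1 (prev): list=[8, 6, 7, 5] cursor@8
After 2 (prev): list=[8, 6, 7, 5] cursor@8
After 3 (delete_current): list=[6, 7, 5] cursor@6
After 4 (prev): list=[6, 7, 5] cursor@6
After 5 (prev): list=[6, 7, 5] cursor@6
After 6 (insert_before(33)): list=[33, 6, 7, 5] cursor@6
After 7 (insert_before(89)): list=[33, 89, 6, 7, 5] cursor@6
After 8 (insert_after(79)): list=[33, 89, 6, 79, 7, 5] cursor@6
After 9 (insert_before(40)): list=[33, 89, 40, 6, 79, 7, 5] cursor@6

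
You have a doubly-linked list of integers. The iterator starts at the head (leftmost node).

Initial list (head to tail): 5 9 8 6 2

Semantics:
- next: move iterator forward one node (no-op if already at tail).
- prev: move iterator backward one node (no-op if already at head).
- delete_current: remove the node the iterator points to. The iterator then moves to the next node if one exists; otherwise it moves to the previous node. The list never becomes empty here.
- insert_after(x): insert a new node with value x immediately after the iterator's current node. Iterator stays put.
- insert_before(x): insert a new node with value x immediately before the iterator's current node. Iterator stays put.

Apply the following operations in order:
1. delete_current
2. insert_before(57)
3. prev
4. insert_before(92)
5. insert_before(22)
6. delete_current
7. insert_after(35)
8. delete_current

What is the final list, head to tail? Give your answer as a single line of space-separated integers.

After 1 (delete_current): list=[9, 8, 6, 2] cursor@9
After 2 (insert_before(57)): list=[57, 9, 8, 6, 2] cursor@9
After 3 (prev): list=[57, 9, 8, 6, 2] cursor@57
After 4 (insert_before(92)): list=[92, 57, 9, 8, 6, 2] cursor@57
After 5 (insert_before(22)): list=[92, 22, 57, 9, 8, 6, 2] cursor@57
After 6 (delete_current): list=[92, 22, 9, 8, 6, 2] cursor@9
After 7 (insert_after(35)): list=[92, 22, 9, 35, 8, 6, 2] cursor@9
After 8 (delete_current): list=[92, 22, 35, 8, 6, 2] cursor@35

Answer: 92 22 35 8 6 2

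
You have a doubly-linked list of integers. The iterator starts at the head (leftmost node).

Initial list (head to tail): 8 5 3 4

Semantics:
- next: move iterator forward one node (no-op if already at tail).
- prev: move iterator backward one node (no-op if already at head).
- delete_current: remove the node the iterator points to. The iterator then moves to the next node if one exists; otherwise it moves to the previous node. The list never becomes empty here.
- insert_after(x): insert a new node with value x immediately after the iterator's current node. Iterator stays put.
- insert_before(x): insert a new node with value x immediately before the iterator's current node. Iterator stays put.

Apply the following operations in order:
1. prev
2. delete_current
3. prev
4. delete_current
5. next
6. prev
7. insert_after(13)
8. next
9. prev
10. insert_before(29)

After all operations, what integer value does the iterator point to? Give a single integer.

Answer: 3

Derivation:
After 1 (prev): list=[8, 5, 3, 4] cursor@8
After 2 (delete_current): list=[5, 3, 4] cursor@5
After 3 (prev): list=[5, 3, 4] cursor@5
After 4 (delete_current): list=[3, 4] cursor@3
After 5 (next): list=[3, 4] cursor@4
After 6 (prev): list=[3, 4] cursor@3
After 7 (insert_after(13)): list=[3, 13, 4] cursor@3
After 8 (next): list=[3, 13, 4] cursor@13
After 9 (prev): list=[3, 13, 4] cursor@3
After 10 (insert_before(29)): list=[29, 3, 13, 4] cursor@3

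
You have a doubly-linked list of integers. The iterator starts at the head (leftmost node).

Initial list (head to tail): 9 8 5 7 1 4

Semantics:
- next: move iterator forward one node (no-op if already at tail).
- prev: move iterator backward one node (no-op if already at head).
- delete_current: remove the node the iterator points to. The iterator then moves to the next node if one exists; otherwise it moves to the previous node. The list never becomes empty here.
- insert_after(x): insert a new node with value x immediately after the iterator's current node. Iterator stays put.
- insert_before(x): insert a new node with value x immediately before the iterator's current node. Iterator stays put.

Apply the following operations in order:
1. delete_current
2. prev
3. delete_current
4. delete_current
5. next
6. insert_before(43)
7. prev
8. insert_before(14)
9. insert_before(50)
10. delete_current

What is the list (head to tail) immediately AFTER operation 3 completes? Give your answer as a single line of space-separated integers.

After 1 (delete_current): list=[8, 5, 7, 1, 4] cursor@8
After 2 (prev): list=[8, 5, 7, 1, 4] cursor@8
After 3 (delete_current): list=[5, 7, 1, 4] cursor@5

Answer: 5 7 1 4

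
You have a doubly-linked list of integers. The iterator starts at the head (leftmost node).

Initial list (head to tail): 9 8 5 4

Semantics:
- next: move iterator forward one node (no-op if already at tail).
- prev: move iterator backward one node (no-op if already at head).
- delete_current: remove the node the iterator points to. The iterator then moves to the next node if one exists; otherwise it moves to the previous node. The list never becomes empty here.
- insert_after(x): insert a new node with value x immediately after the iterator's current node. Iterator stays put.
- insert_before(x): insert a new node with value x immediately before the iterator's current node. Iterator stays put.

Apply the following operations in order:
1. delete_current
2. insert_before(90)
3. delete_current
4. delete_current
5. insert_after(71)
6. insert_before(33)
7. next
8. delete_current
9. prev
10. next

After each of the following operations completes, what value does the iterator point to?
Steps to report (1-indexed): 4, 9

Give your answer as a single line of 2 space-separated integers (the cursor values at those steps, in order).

After 1 (delete_current): list=[8, 5, 4] cursor@8
After 2 (insert_before(90)): list=[90, 8, 5, 4] cursor@8
After 3 (delete_current): list=[90, 5, 4] cursor@5
After 4 (delete_current): list=[90, 4] cursor@4
After 5 (insert_after(71)): list=[90, 4, 71] cursor@4
After 6 (insert_before(33)): list=[90, 33, 4, 71] cursor@4
After 7 (next): list=[90, 33, 4, 71] cursor@71
After 8 (delete_current): list=[90, 33, 4] cursor@4
After 9 (prev): list=[90, 33, 4] cursor@33
After 10 (next): list=[90, 33, 4] cursor@4

Answer: 4 33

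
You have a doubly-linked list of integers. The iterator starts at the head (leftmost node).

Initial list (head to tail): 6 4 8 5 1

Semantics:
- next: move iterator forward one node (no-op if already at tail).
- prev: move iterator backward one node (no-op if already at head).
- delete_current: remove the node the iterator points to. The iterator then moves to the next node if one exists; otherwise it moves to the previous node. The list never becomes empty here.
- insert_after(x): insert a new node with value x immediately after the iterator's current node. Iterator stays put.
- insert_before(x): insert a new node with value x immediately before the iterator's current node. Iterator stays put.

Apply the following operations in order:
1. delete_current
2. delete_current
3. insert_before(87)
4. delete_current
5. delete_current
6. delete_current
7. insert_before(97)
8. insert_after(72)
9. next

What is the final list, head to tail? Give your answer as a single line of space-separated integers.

Answer: 97 87 72

Derivation:
After 1 (delete_current): list=[4, 8, 5, 1] cursor@4
After 2 (delete_current): list=[8, 5, 1] cursor@8
After 3 (insert_before(87)): list=[87, 8, 5, 1] cursor@8
After 4 (delete_current): list=[87, 5, 1] cursor@5
After 5 (delete_current): list=[87, 1] cursor@1
After 6 (delete_current): list=[87] cursor@87
After 7 (insert_before(97)): list=[97, 87] cursor@87
After 8 (insert_after(72)): list=[97, 87, 72] cursor@87
After 9 (next): list=[97, 87, 72] cursor@72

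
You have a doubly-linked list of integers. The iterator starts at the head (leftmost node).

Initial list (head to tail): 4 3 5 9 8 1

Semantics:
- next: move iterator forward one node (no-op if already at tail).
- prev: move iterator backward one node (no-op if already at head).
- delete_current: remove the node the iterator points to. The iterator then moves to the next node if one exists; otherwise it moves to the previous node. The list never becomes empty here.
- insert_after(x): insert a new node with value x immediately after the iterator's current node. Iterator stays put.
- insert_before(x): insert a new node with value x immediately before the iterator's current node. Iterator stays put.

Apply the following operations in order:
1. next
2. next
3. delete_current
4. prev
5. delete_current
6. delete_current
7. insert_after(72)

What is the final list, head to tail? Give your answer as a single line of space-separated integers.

Answer: 4 8 72 1

Derivation:
After 1 (next): list=[4, 3, 5, 9, 8, 1] cursor@3
After 2 (next): list=[4, 3, 5, 9, 8, 1] cursor@5
After 3 (delete_current): list=[4, 3, 9, 8, 1] cursor@9
After 4 (prev): list=[4, 3, 9, 8, 1] cursor@3
After 5 (delete_current): list=[4, 9, 8, 1] cursor@9
After 6 (delete_current): list=[4, 8, 1] cursor@8
After 7 (insert_after(72)): list=[4, 8, 72, 1] cursor@8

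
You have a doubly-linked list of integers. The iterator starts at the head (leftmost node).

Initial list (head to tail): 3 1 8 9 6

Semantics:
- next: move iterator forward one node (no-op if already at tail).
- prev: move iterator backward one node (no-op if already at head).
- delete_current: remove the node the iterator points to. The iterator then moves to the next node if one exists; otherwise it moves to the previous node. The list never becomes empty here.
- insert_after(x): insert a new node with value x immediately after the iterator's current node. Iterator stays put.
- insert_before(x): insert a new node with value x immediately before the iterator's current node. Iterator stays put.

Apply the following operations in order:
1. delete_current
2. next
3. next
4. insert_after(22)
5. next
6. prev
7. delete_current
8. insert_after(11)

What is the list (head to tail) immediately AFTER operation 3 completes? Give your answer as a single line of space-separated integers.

After 1 (delete_current): list=[1, 8, 9, 6] cursor@1
After 2 (next): list=[1, 8, 9, 6] cursor@8
After 3 (next): list=[1, 8, 9, 6] cursor@9

Answer: 1 8 9 6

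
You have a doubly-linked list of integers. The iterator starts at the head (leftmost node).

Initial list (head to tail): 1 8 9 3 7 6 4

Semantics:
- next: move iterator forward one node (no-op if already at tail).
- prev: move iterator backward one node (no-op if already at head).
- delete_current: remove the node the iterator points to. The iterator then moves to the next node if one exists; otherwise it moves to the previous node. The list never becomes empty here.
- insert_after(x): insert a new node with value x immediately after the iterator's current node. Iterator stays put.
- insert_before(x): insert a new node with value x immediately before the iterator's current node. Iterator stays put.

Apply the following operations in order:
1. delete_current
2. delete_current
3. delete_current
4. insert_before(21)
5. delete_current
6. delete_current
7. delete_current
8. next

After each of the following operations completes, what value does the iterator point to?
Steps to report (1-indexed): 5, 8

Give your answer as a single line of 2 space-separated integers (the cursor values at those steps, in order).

After 1 (delete_current): list=[8, 9, 3, 7, 6, 4] cursor@8
After 2 (delete_current): list=[9, 3, 7, 6, 4] cursor@9
After 3 (delete_current): list=[3, 7, 6, 4] cursor@3
After 4 (insert_before(21)): list=[21, 3, 7, 6, 4] cursor@3
After 5 (delete_current): list=[21, 7, 6, 4] cursor@7
After 6 (delete_current): list=[21, 6, 4] cursor@6
After 7 (delete_current): list=[21, 4] cursor@4
After 8 (next): list=[21, 4] cursor@4

Answer: 7 4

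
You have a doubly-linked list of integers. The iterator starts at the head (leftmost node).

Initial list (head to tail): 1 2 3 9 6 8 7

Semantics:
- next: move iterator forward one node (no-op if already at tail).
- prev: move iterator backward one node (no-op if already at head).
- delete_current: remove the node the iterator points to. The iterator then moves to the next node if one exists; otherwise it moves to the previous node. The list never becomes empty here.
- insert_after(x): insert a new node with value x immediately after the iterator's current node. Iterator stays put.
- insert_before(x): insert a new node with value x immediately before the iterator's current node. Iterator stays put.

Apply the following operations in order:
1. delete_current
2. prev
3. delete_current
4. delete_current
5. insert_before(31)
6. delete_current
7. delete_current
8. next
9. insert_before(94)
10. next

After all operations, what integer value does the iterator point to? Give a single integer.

After 1 (delete_current): list=[2, 3, 9, 6, 8, 7] cursor@2
After 2 (prev): list=[2, 3, 9, 6, 8, 7] cursor@2
After 3 (delete_current): list=[3, 9, 6, 8, 7] cursor@3
After 4 (delete_current): list=[9, 6, 8, 7] cursor@9
After 5 (insert_before(31)): list=[31, 9, 6, 8, 7] cursor@9
After 6 (delete_current): list=[31, 6, 8, 7] cursor@6
After 7 (delete_current): list=[31, 8, 7] cursor@8
After 8 (next): list=[31, 8, 7] cursor@7
After 9 (insert_before(94)): list=[31, 8, 94, 7] cursor@7
After 10 (next): list=[31, 8, 94, 7] cursor@7

Answer: 7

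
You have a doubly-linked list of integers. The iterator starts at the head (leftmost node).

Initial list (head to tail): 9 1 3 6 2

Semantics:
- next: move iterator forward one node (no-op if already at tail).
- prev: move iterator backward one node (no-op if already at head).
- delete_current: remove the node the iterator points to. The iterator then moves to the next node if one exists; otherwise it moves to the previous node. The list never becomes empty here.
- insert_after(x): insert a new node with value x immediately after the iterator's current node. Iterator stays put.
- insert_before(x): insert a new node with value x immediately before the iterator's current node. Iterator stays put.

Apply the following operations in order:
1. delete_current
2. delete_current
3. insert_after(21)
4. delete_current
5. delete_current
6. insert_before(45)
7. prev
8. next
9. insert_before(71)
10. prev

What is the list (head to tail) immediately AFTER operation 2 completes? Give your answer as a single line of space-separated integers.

Answer: 3 6 2

Derivation:
After 1 (delete_current): list=[1, 3, 6, 2] cursor@1
After 2 (delete_current): list=[3, 6, 2] cursor@3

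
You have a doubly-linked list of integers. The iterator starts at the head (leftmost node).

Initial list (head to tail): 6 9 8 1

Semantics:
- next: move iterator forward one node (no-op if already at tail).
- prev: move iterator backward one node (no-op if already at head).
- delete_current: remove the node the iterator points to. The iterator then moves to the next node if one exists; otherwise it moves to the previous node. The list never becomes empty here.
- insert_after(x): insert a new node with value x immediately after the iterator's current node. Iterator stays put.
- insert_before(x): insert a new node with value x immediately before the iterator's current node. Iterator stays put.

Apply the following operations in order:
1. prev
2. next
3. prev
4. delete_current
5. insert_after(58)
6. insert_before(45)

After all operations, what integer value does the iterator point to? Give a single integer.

After 1 (prev): list=[6, 9, 8, 1] cursor@6
After 2 (next): list=[6, 9, 8, 1] cursor@9
After 3 (prev): list=[6, 9, 8, 1] cursor@6
After 4 (delete_current): list=[9, 8, 1] cursor@9
After 5 (insert_after(58)): list=[9, 58, 8, 1] cursor@9
After 6 (insert_before(45)): list=[45, 9, 58, 8, 1] cursor@9

Answer: 9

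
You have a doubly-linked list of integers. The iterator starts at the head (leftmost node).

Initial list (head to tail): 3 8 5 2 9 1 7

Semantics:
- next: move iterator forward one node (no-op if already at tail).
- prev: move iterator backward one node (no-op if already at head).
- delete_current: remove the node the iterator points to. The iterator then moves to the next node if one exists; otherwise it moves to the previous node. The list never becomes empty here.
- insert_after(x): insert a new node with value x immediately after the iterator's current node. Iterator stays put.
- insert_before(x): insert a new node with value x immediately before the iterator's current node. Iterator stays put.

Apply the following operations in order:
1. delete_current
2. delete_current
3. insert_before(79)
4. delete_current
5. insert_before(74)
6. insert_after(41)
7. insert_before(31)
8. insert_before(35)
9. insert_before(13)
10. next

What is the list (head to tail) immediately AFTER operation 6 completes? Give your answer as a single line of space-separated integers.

Answer: 79 74 2 41 9 1 7

Derivation:
After 1 (delete_current): list=[8, 5, 2, 9, 1, 7] cursor@8
After 2 (delete_current): list=[5, 2, 9, 1, 7] cursor@5
After 3 (insert_before(79)): list=[79, 5, 2, 9, 1, 7] cursor@5
After 4 (delete_current): list=[79, 2, 9, 1, 7] cursor@2
After 5 (insert_before(74)): list=[79, 74, 2, 9, 1, 7] cursor@2
After 6 (insert_after(41)): list=[79, 74, 2, 41, 9, 1, 7] cursor@2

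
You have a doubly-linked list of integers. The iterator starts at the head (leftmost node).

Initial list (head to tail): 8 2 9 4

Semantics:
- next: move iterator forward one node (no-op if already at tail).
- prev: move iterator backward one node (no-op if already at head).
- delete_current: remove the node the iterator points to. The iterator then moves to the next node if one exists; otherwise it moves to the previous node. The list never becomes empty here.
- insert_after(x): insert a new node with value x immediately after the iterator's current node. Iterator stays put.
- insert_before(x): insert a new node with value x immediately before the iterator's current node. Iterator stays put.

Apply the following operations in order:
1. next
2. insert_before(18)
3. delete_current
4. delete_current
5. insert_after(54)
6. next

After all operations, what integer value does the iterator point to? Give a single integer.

Answer: 54

Derivation:
After 1 (next): list=[8, 2, 9, 4] cursor@2
After 2 (insert_before(18)): list=[8, 18, 2, 9, 4] cursor@2
After 3 (delete_current): list=[8, 18, 9, 4] cursor@9
After 4 (delete_current): list=[8, 18, 4] cursor@4
After 5 (insert_after(54)): list=[8, 18, 4, 54] cursor@4
After 6 (next): list=[8, 18, 4, 54] cursor@54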